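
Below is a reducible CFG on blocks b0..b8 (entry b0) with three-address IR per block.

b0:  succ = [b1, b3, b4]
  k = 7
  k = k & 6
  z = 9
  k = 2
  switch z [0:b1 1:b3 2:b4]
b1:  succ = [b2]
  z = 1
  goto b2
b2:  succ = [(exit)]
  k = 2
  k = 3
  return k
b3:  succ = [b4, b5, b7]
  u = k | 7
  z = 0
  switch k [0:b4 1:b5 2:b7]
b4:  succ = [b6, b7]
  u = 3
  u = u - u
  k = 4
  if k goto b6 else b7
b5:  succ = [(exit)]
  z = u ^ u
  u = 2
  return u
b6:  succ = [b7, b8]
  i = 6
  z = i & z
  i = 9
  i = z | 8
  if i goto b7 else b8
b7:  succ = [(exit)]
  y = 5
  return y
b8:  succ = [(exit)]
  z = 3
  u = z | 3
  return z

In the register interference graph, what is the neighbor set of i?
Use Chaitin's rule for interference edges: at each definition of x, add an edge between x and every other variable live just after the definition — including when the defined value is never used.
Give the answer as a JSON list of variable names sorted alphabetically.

def/use:
  b0: {k,z} / ∅
  b1: {z} / ∅
  b2: {k} / ∅
  b3: {u,z} / {k}
  b4: {k,u} / ∅
  b5: {u,z} / {u}
  b6: {i,z} / {z}
  b7: {y} / ∅
  b8: {u,z} / ∅

Liveness:
  live b0: ∅→{k,z}
  live b1: ∅→∅
  live b2: ∅→∅
  live b3: {k}→{u,z}
  live b4: {z}→{z}
  live b5: {u}→∅
  live b6: {z}→∅
  live b7: ∅→∅
  live b8: ∅→∅

Interfere edges:
  i: {z}
  k: {u,z}
  u: {k,z}
  y: ∅
  z: {i,k,u}

N(i) = ["z"]

Answer: ["z"]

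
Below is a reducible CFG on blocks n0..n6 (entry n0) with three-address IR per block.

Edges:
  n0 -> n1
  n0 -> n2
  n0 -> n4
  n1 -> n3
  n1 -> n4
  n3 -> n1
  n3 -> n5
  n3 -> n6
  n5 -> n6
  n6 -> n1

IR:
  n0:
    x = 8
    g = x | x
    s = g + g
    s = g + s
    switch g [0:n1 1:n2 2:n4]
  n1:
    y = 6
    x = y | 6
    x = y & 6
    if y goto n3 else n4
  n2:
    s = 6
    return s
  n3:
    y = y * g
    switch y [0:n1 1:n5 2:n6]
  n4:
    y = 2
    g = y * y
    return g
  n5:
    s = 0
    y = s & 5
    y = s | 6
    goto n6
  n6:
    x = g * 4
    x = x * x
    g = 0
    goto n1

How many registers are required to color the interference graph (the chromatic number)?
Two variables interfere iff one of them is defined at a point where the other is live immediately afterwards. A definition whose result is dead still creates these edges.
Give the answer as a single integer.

Answer: 3

Analysis:
Block summaries:
  n0: def={g,s,x} ue=∅
  n1: def={x,y} ue=∅
  n2: def={s} ue=∅
  n3: def={y} ue={g,y}
  n4: def={g,y} ue=∅
  n5: def={s,y} ue=∅
  n6: def={g,x} ue={g}

Liveness:
  live n0: ∅→{g}
  live n1: {g}→{g,y}
  live n2: ∅→∅
  live n3: {g,y}→{g}
  live n4: ∅→∅
  live n5: {g}→{g}
  live n6: {g}→{g}

Interference:
  g↔{s,x,y}
  s↔{g,y}
  x↔{g,y}
  y↔{g,s,x}

Chromatic number:
  lower bound: {g,s,y} mutually conflict ⇒ χ ≥ 3
  assign g→r0 s→r2 x→r2 y→r1 — no edge inside a register ⇒ χ ≤ 3
  χ = 3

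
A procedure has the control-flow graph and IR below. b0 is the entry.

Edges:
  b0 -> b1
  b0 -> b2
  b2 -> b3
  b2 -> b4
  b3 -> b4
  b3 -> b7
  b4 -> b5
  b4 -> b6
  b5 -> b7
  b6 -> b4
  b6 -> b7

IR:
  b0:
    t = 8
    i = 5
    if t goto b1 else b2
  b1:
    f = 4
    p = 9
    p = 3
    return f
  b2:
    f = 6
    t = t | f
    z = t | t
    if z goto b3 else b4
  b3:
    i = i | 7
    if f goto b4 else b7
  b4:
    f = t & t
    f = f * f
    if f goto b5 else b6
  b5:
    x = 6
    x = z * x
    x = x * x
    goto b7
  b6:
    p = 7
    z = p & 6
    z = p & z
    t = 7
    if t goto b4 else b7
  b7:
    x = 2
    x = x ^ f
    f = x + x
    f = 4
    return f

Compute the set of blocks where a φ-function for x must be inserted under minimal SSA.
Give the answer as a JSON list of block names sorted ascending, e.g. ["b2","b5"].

Answer: ["b7"]

Analysis:
idom tree: b1←b0 b2←b0 b3←b2 b4←b2 b5←b4 b6←b4 b7←b2
Dom at joins:
  b4: preds {b2,b3,b6}: {b0,b2} ∩ {b0,b2,b3} ∩ {b0,b2,b4,b6} = {b0,b2}; idom=b2
  b7: preds {b3,b5,b6}: {b0,b2,b3} ∩ {b0,b2,b4,b5} ∩ {b0,b2,b4,b6} = {b0,b2}; idom=b2

DF walk-up:
  b4←b2: walk · to b2
  b4←b3: walk b3 to b2
  b4←b6: walk b6→b4 to b2
  b7←b3: walk b3 to b2
  b7←b5: walk b5→b4 to b2
  b7←b6: walk b6→b4 to b2
  b0: DF=∅
  b1: DF=∅
  b2: DF=∅
  b3: DF={b4,b7}
  b4: DF={b4,b7}
  b5: DF={b7}
  b6: DF={b4,b7}
  b7: DF=∅

φ for x: defs {b5,b7}
  DF⁺ = {b7}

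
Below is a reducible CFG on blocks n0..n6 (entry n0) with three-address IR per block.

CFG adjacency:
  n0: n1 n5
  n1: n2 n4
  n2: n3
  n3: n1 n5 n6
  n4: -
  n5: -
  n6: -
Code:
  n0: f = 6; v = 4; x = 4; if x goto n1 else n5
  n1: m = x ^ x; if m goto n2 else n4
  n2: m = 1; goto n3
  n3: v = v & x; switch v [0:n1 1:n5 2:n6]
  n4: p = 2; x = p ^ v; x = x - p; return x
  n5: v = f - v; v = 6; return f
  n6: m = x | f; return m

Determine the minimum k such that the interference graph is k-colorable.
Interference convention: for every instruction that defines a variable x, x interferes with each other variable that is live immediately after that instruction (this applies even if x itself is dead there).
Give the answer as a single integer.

Answer: 4

Derivation:
Block summaries:
  n0: {f,v,x} / ∅
  n1: {m} / {x}
  n2: {m} / ∅
  n3: {v} / {v,x}
  n4: {p,x} / {v}
  n5: {v} / {f,v}
  n6: {m} / {f,x}

Liveness:
  n0: in=∅ out={f,v,x}
  n1: in={f,v,x} out={f,v,x}
  n2: in={f,v,x} out={f,v,x}
  n3: in={f,v,x} out={f,v,x}
  n4: in={v} out=∅
  n5: in={f,v} out=∅
  n6: in={f,x} out=∅

Conflict graph:
  f — {m,v,x}
  m — {f,v,x}
  p — {v,x}
  v — {f,m,p,x}
  x — {f,m,p,v}

Chromatic number:
  clique {f,m,v,x} ⇒ need ≥ 4
  assign f→r2 m→r3 p→r2 v→r0 x→r1 — no edge inside a register ⇒ χ ≤ 4
  χ = 4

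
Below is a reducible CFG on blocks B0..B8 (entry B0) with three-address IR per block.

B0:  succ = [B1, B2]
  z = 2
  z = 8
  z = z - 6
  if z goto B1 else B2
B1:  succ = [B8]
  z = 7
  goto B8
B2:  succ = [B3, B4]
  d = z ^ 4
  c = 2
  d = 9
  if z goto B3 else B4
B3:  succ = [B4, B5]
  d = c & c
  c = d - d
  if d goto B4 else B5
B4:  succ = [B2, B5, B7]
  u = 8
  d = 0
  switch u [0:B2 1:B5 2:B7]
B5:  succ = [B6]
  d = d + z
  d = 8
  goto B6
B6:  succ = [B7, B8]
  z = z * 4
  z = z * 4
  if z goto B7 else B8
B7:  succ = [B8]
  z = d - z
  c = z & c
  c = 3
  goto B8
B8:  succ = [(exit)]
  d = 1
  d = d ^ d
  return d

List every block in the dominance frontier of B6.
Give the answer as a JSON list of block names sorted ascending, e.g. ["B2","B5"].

idom tree: B1←B0 B2←B0 B3←B2 B4←B2 B5←B2 B6←B5 B7←B2 B8←B0
Dom at joins:
  B2: preds {B0,B4}: {B0} ∩ {B0,B2,B4} = {B0}; idom=B0
  B4: preds {B2,B3}: {B0,B2} ∩ {B0,B2,B3} = {B0,B2}; idom=B2
  B5: preds {B3,B4}: {B0,B2,B3} ∩ {B0,B2,B4} = {B0,B2}; idom=B2
  B7: preds {B4,B6}: {B0,B2,B4} ∩ {B0,B2,B5,B6} = {B0,B2}; idom=B2
  B8: preds {B1,B6,B7}: {B0,B1} ∩ {B0,B2,B5,B6} ∩ {B0,B2,B7} = {B0}; idom=B0

DF derivation:
  B2←B0: walk · to B0
  B2←B4: walk B4→B2 to B0
  B4←B2: walk · to B2
  B4←B3: walk B3 to B2
  B5←B3: walk B3 to B2
  B5←B4: walk B4 to B2
  B7←B4: walk B4 to B2
  B7←B6: walk B6→B5 to B2
  B8←B1: walk B1 to B0
  B8←B6: walk B6→B5→B2 to B0
  B8←B7: walk B7→B2 to B0
  B0 → ∅
  B1 → {B8}
  B2 → {B2,B8}
  B3 → {B4,B5}
  B4 → {B2,B5,B7}
  B5 → {B7,B8}
  B6 → {B7,B8}
  B7 → {B8}
  B8 → ∅

DF(B6) = ["B7", "B8"]

Answer: ["B7", "B8"]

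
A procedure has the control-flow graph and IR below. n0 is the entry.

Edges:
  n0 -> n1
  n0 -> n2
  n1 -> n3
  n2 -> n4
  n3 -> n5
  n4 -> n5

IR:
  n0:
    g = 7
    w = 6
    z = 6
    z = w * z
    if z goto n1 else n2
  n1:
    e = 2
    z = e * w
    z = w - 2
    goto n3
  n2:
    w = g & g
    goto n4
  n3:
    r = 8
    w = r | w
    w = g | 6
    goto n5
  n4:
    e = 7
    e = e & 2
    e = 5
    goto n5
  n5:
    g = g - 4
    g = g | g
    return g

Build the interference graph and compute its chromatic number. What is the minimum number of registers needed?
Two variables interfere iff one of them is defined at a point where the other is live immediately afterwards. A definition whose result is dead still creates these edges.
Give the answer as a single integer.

Block summaries:
  n0: {g,w,z} / ∅
  n1: {e,z} / {w}
  n2: {w} / {g}
  n3: {r,w} / {g,w}
  n4: {e} / ∅
  n5: {g} / {g}

Live sets:
  n0 li=∅ lo={g,w}
  n1 li={g,w} lo={g,w}
  n2 li={g} lo={g}
  n3 li={g,w} lo={g}
  n4 li={g} lo={g}
  n5 li={g} lo=∅

Interference:
  e↔{g,w}
  g↔{e,r,w,z}
  r↔{g,w}
  w↔{e,g,r,z}
  z↔{g,w}

Chromatic number:
  clique {e,g,w} ⇒ need ≥ 3
  3-colouring: r0={g}  r1={w}  r2={e,r,z}
  χ = 3

Answer: 3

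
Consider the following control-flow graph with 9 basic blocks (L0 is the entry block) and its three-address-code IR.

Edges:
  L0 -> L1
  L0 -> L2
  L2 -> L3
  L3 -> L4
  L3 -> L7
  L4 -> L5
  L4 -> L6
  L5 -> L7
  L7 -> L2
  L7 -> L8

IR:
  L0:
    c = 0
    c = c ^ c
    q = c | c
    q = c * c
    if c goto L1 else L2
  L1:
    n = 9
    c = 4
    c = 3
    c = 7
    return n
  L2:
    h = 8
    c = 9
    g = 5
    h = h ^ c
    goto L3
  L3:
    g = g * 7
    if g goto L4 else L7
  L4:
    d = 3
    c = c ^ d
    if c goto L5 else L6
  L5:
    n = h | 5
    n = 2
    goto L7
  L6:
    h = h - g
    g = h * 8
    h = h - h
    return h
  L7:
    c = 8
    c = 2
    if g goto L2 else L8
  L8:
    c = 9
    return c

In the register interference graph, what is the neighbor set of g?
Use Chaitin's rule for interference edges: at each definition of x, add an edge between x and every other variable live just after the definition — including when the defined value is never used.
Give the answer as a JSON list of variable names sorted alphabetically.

Block summaries:
  L0: {c,q} / ∅
  L1: {c,n} / ∅
  L2: {c,g,h} / ∅
  L3: {g} / {g}
  L4: {c,d} / {c}
  L5: {n} / {h}
  L6: {g,h} / {g,h}
  L7: {c} / {g}
  L8: {c} / ∅

Live sets:
  L0: in=∅ out=∅
  L1: in=∅ out=∅
  L2: in=∅ out={c,g,h}
  L3: in={c,g,h} out={c,g,h}
  L4: in={c,g,h} out={g,h}
  L5: in={g,h} out={g}
  L6: in={g,h} out=∅
  L7: in={g} out=∅
  L8: in=∅ out=∅

Conflict graph:
  c↔{d,g,h,n,q}
  d↔{c,g,h}
  g↔{c,d,h,n}
  h↔{c,d,g}
  n↔{c,g}
  q↔{c}

N(g) = ["c", "d", "h", "n"]

Answer: ["c", "d", "h", "n"]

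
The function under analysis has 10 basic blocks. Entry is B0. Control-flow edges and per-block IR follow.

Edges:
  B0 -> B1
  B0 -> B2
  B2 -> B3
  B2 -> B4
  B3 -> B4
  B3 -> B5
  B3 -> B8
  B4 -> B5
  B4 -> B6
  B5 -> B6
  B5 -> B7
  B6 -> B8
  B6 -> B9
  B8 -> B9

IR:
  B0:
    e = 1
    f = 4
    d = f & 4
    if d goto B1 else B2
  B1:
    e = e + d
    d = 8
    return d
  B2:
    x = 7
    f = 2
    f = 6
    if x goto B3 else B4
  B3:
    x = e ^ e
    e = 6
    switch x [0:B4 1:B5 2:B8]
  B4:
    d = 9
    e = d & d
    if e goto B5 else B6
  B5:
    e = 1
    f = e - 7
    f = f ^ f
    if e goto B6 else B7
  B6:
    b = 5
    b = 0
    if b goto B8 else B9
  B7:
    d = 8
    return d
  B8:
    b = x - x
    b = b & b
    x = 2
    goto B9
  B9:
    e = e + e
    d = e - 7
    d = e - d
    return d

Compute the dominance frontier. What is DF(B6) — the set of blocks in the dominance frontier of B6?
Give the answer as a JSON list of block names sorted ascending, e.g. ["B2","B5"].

Answer: ["B8", "B9"]

Derivation:
idom tree: B1←B0 B2←B0 B3←B2 B4←B2 B5←B2 B6←B2 B7←B5 B8←B2 B9←B2
Dom at joins:
  B4: preds {B2,B3}: {B0,B2} ∩ {B0,B2,B3} = {B0,B2}; idom=B2
  B5: preds {B3,B4}: {B0,B2,B3} ∩ {B0,B2,B4} = {B0,B2}; idom=B2
  B6: preds {B4,B5}: {B0,B2,B4} ∩ {B0,B2,B5} = {B0,B2}; idom=B2
  B8: preds {B3,B6}: {B0,B2,B3} ∩ {B0,B2,B6} = {B0,B2}; idom=B2
  B9: preds {B6,B8}: {B0,B2,B6} ∩ {B0,B2,B8} = {B0,B2}; idom=B2

DF walk-up:
  join B4 pred B2: · stop@B2
  join B4 pred B3: B3 stop@B2
  join B5 pred B3: B3 stop@B2
  join B5 pred B4: B4 stop@B2
  join B6 pred B4: B4 stop@B2
  join B6 pred B5: B5 stop@B2
  join B8 pred B3: B3 stop@B2
  join B8 pred B6: B6 stop@B2
  join B9 pred B6: B6 stop@B2
  join B9 pred B8: B8 stop@B2
  B0 → ∅
  B1 → ∅
  B2 → ∅
  B3 → {B4,B5,B8}
  B4 → {B5,B6}
  B5 → {B6}
  B6 → {B8,B9}
  B7 → ∅
  B8 → {B9}
  B9 → ∅

DF(B6) = ["B8", "B9"]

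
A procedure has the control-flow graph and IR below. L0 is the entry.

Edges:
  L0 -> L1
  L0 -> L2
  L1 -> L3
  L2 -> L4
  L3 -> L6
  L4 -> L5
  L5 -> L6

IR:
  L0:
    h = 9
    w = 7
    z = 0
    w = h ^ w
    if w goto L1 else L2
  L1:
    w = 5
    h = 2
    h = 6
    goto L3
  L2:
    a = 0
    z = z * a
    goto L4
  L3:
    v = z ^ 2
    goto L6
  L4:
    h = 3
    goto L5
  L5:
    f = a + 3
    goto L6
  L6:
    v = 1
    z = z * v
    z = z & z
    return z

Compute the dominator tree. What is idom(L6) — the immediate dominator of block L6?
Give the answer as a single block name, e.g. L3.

idom tree: L1←L0 L2←L0 L3←L1 L4←L2 L5←L4 L6←L0
Dom at joins:
  L6: preds {L3,L5}: {L0,L1,L3} ∩ {L0,L2,L4,L5} = {L0}; idom=L0

idom(L6) = L0

Answer: L0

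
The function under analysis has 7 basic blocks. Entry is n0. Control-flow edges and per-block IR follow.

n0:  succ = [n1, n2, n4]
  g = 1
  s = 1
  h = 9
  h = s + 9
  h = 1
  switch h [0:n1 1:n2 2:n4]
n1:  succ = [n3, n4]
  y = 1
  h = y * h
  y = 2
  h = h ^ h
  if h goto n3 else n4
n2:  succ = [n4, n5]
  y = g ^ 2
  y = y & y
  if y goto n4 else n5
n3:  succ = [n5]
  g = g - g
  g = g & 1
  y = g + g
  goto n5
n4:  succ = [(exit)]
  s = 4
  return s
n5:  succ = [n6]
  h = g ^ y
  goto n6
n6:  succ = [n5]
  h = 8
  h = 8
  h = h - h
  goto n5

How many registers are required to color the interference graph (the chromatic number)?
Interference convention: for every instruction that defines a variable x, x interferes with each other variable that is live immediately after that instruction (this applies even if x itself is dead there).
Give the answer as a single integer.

Answer: 3

Derivation:
Block summaries:
  n0: def={g,h,s} ue=∅
  n1: def={h,y} ue={h}
  n2: def={y} ue={g}
  n3: def={g,y} ue={g}
  n4: def={s} ue=∅
  n5: def={h} ue={g,y}
  n6: def={h} ue=∅

Liveness:
  n0: in=∅ out={g,h}
  n1: in={g,h} out={g}
  n2: in={g} out={g,y}
  n3: in={g} out={g,y}
  n4: in=∅ out=∅
  n5: in={g,y} out={g,y}
  n6: in={g,y} out={g,y}

Interfere edges:
  g↔{h,s,y}
  h↔{g,s,y}
  s↔{g,h}
  y↔{g,h}

Colouring:
  {g,h,s} pairwise interfere (3-clique) ⇒ χ ≥ 3
  3-colouring: R0={g}  R1={h}  R2={s,y}
  χ = 3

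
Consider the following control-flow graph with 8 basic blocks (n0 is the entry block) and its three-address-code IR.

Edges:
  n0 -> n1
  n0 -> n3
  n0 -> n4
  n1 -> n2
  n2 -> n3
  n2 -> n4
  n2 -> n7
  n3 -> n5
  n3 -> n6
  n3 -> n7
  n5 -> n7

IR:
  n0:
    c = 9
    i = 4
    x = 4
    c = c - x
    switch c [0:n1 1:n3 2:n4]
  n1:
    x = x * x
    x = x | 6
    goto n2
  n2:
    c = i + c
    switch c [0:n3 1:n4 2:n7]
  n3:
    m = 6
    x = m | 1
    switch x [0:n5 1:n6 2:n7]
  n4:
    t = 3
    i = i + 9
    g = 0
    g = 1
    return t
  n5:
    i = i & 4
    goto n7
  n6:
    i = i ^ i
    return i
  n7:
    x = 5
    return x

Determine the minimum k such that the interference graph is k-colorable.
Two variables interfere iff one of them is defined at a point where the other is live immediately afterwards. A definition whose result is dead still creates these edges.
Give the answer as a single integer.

Answer: 3

Derivation:
def/use:
  n0: {c,i,x} / ∅
  n1: {x} / {x}
  n2: {c} / {c,i}
  n3: {m,x} / ∅
  n4: {g,i,t} / {i}
  n5: {i} / {i}
  n6: {i} / {i}
  n7: {x} / ∅

Live sets:
  live n0: ∅→{c,i,x}
  live n1: {c,i,x}→{c,i}
  live n2: {c,i}→{i}
  live n3: {i}→{i}
  live n4: {i}→∅
  live n5: {i}→∅
  live n6: {i}→∅
  live n7: ∅→∅

Conflict graph:
  c: {i,x}
  g: {t}
  i: {c,m,t,x}
  m: {i}
  t: {g,i}
  x: {c,i}

Registers:
  lower bound: {c,i,x} mutually conflict ⇒ χ ≥ 3
  assign c→r1 g→r0 i→r0 m→r1 t→r1 x→r2 — no edge inside a register ⇒ χ ≤ 3
  χ = 3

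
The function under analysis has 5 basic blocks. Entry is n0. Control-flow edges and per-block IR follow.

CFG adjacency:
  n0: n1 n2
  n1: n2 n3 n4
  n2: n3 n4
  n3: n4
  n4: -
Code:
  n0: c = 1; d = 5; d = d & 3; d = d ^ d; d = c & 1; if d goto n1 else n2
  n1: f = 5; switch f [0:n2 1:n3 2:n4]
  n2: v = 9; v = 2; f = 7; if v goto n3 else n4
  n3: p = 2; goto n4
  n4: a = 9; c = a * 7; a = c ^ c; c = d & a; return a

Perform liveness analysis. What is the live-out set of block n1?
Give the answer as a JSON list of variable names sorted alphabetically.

def/use:
  n0: {c,d} / ∅
  n1: {f} / ∅
  n2: {f,v} / ∅
  n3: {p} / ∅
  n4: {a,c} / {d}

Backward fixpoint:
  n0: in=∅ out={d}
  n1: in={d} out={d}
  n2: in={d} out={d}
  n3: in={d} out={d}
  n4: in={d} out=∅

live-out(n1) = ["d"]

Answer: ["d"]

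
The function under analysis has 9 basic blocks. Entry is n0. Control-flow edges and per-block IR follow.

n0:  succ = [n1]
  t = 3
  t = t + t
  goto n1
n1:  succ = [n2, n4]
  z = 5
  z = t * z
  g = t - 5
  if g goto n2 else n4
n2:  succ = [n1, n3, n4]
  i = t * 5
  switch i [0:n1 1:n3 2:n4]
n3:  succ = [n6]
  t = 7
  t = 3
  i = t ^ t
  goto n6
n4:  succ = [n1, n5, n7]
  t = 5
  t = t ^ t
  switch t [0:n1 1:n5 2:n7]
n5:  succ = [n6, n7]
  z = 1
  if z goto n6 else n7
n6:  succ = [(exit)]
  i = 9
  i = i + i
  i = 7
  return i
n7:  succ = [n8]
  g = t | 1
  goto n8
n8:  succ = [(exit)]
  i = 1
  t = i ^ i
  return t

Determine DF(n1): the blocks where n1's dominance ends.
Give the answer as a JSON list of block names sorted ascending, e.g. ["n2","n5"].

Answer: ["n1"]

Working:
idom tree: n1←n0 n2←n1 n3←n2 n4←n1 n5←n4 n6←n1 n7←n4 n8←n7
Join-block Dom:
  n1: preds {n0,n2,n4}: {n0} ∩ {n0,n1,n2} ∩ {n0,n1,n4} = {n0}; idom=n0
  n4: preds {n1,n2}: {n0,n1} ∩ {n0,n1,n2} = {n0,n1}; idom=n1
  n6: preds {n3,n5}: {n0,n1,n2,n3} ∩ {n0,n1,n4,n5} = {n0,n1}; idom=n1
  n7: preds {n4,n5}: {n0,n1,n4} ∩ {n0,n1,n4,n5} = {n0,n1,n4}; idom=n4

Frontier:
  n1←n0: walk · to n0
  n1←n2: walk n2→n1 to n0
  n1←n4: walk n4→n1 to n0
  n4←n1: walk · to n1
  n4←n2: walk n2 to n1
  n6←n3: walk n3→n2 to n1
  n6←n5: walk n5→n4 to n1
  n7←n4: walk · to n4
  n7←n5: walk n5 to n4
  n0 → ∅
  n1 → {n1}
  n2 → {n1,n4,n6}
  n3 → {n6}
  n4 → {n1,n6}
  n5 → {n6,n7}
  n6 → ∅
  n7 → ∅
  n8 → ∅

DF(n1) = ["n1"]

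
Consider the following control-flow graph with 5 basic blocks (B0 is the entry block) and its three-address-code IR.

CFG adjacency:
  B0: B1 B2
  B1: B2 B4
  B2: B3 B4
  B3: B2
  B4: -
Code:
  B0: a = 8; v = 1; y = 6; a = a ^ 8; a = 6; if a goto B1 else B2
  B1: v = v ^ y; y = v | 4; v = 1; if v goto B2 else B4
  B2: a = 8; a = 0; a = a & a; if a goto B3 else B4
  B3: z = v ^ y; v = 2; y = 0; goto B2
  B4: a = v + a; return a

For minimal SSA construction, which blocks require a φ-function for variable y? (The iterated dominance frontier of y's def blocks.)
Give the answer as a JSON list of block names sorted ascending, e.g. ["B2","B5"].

Answer: ["B2", "B4"]

Derivation:
idom tree: B1←B0 B2←B0 B3←B2 B4←B0
Dom∩ at merges:
  B2: preds {B0,B1,B3}: {B0} ∩ {B0,B1} ∩ {B0,B2,B3} = {B0}; idom=B0
  B4: preds {B1,B2}: {B0,B1} ∩ {B0,B2} = {B0}; idom=B0

Frontier:
  join B2 pred B0: · stop@B0
  join B2 pred B1: B1 stop@B0
  join B2 pred B3: B3→B2 stop@B0
  join B4 pred B1: B1 stop@B0
  join B4 pred B2: B2 stop@B0
  DF(B0)=∅
  DF(B1)={B2,B4}
  DF(B2)={B2,B4}
  DF(B3)={B2}
  DF(B4)=∅

φ for y: defs {B0,B1,B3}
  DF⁺ = {B2,B4}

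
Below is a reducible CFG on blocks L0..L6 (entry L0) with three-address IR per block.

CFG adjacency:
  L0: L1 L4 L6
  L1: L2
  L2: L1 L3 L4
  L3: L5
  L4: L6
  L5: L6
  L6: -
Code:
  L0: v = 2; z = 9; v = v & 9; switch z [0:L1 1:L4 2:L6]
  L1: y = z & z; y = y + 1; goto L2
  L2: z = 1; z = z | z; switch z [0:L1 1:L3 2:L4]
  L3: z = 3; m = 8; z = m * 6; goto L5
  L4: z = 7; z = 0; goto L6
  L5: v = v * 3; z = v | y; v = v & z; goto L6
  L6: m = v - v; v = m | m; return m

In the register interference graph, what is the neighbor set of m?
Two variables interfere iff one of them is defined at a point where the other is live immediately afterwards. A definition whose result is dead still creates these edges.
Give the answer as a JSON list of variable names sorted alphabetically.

Block summaries:
  L0: {v,z} / ∅
  L1: {y} / {z}
  L2: {z} / ∅
  L3: {m,z} / ∅
  L4: {z} / ∅
  L5: {v,z} / {v,y}
  L6: {m,v} / {v}

Live sets:
  L0: in=∅ out={v,z}
  L1: in={v,z} out={v,y}
  L2: in={v,y} out={v,y,z}
  L3: in={v,y} out={v,y}
  L4: in={v} out={v}
  L5: in={v,y} out={v}
  L6: in={v} out=∅

Conflict graph:
  m: {v,y}
  v: {m,y,z}
  y: {m,v,z}
  z: {v,y}

N(m) = ["v", "y"]

Answer: ["v", "y"]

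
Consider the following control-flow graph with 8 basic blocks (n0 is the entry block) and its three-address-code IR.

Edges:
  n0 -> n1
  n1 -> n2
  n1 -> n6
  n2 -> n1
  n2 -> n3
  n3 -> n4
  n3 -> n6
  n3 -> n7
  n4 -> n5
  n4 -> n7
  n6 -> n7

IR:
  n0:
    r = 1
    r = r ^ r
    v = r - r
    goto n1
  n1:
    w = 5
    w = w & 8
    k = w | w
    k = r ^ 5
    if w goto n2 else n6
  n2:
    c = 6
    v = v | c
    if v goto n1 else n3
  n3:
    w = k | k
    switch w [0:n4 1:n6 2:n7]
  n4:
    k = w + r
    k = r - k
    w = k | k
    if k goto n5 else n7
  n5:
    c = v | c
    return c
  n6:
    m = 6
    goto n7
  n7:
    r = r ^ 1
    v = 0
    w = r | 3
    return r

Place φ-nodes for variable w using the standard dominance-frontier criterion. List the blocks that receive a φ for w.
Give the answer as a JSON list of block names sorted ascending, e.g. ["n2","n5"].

idom tree: n1←n0 n2←n1 n3←n2 n4←n3 n5←n4 n6←n1 n7←n1
Join-block Dom:
  n1: preds {n0,n2}: {n0} ∩ {n0,n1,n2} = {n0}; idom=n0
  n6: preds {n1,n3}: {n0,n1} ∩ {n0,n1,n2,n3} = {n0,n1}; idom=n1
  n7: preds {n3,n4,n6}: {n0,n1,n2,n3} ∩ {n0,n1,n2,n3,n4} ∩ {n0,n1,n6} = {n0,n1}; idom=n1

DF derivation:
  join n1 pred n0: · stop@n0
  join n1 pred n2: n2→n1 stop@n0
  join n6 pred n1: · stop@n1
  join n6 pred n3: n3→n2 stop@n1
  join n7 pred n3: n3→n2 stop@n1
  join n7 pred n4: n4→n3→n2 stop@n1
  join n7 pred n6: n6 stop@n1
  n0 → ∅
  n1 → {n1}
  n2 → {n1,n6,n7}
  n3 → {n6,n7}
  n4 → {n7}
  n5 → ∅
  n6 → {n7}
  n7 → ∅

φ for w: defs {n1,n3,n4,n7}
  DF⁺ = {n1,n6,n7}

Answer: ["n1", "n6", "n7"]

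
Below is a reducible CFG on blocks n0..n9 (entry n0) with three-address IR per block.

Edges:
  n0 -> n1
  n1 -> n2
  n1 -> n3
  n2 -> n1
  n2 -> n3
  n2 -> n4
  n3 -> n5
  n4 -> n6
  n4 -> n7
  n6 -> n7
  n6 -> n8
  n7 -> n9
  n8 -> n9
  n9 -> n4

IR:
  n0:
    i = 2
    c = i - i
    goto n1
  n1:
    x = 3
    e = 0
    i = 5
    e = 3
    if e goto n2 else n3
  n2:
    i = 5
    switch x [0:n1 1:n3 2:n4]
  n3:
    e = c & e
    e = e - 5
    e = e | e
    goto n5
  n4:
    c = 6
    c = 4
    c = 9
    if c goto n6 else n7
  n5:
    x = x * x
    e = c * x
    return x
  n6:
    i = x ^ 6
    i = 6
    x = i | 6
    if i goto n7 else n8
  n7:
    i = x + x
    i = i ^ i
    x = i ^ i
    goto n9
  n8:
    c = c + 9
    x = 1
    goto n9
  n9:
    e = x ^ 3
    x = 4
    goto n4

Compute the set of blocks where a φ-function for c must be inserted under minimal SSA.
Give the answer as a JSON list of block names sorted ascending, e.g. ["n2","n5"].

idom tree: n1←n0 n2←n1 n3←n1 n4←n2 n5←n3 n6←n4 n7←n4 n8←n6 n9←n4
Join-block Dom:
  n1: preds {n0,n2}: {n0} ∩ {n0,n1,n2} = {n0}; idom=n0
  n3: preds {n1,n2}: {n0,n1} ∩ {n0,n1,n2} = {n0,n1}; idom=n1
  n4: preds {n2,n9}: {n0,n1,n2} ∩ {n0,n1,n2,n4,n9} = {n0,n1,n2}; idom=n2
  n7: preds {n4,n6}: {n0,n1,n2,n4} ∩ {n0,n1,n2,n4,n6} = {n0,n1,n2,n4}; idom=n4
  n9: preds {n7,n8}: {n0,n1,n2,n4,n7} ∩ {n0,n1,n2,n4,n6,n8} = {n0,n1,n2,n4}; idom=n4

Frontier:
  n1←n0: walk · to n0
  n1←n2: walk n2→n1 to n0
  n3←n1: walk · to n1
  n3←n2: walk n2 to n1
  n4←n2: walk · to n2
  n4←n9: walk n9→n4 to n2
  n7←n4: walk · to n4
  n7←n6: walk n6 to n4
  n9←n7: walk n7 to n4
  n9←n8: walk n8→n6 to n4
  DF(n0)=∅
  DF(n1)={n1}
  DF(n2)={n1,n3}
  DF(n3)=∅
  DF(n4)={n4}
  DF(n5)=∅
  DF(n6)={n7,n9}
  DF(n7)={n9}
  DF(n8)={n9}
  DF(n9)={n4}

φ for c: defs {n0,n4,n8}
  DF⁺ = {n4,n9}

Answer: ["n4", "n9"]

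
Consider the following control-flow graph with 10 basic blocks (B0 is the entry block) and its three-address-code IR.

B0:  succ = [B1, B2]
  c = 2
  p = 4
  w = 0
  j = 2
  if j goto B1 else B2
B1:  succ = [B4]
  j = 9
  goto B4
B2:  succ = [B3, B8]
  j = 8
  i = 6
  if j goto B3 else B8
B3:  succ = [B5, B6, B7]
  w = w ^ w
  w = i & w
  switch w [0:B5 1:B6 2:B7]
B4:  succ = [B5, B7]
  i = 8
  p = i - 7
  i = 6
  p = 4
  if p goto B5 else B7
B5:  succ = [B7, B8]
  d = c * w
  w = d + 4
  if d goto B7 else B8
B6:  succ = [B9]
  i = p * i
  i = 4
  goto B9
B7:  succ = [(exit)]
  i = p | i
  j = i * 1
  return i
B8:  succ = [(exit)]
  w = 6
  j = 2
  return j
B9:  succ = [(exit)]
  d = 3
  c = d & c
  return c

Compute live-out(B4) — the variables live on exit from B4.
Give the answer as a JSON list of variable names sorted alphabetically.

Answer: ["c", "i", "p", "w"]

Derivation:
Block summaries:
  B0 def {c,j,p,w} use ∅
  B1 def {j} use ∅
  B2 def {i,j} use ∅
  B3 def {w} use {i,w}
  B4 def {i,p} use ∅
  B5 def {d,w} use {c,w}
  B6 def {i} use {i,p}
  B7 def {i,j} use {i,p}
  B8 def {j,w} use ∅
  B9 def {c,d} use {c}

Liveness:
  live B0: ∅→{c,p,w}
  live B1: {c,w}→{c,w}
  live B2: {c,p,w}→{c,i,p,w}
  live B3: {c,i,p,w}→{c,i,p,w}
  live B4: {c,w}→{c,i,p,w}
  live B5: {c,i,p,w}→{i,p}
  live B6: {c,i,p}→{c}
  live B7: {i,p}→∅
  live B8: ∅→∅
  live B9: {c}→∅

live-out(B4) = ["c", "i", "p", "w"]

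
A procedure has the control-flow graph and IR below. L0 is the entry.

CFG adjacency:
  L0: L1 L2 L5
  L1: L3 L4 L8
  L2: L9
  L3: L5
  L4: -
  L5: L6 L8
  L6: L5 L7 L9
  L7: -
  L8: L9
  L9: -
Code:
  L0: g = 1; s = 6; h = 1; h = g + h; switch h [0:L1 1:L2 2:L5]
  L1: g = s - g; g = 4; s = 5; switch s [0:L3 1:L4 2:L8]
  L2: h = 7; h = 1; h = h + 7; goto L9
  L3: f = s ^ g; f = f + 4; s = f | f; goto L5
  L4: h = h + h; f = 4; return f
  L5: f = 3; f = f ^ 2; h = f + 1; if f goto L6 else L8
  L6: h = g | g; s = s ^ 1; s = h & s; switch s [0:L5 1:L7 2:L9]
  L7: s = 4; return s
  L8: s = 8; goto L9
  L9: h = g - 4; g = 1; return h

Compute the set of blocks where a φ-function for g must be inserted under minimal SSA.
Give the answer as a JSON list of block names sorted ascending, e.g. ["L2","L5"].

idom tree: L1←L0 L2←L0 L3←L1 L4←L1 L5←L0 L6←L5 L7←L6 L8←L0 L9←L0
Join-block Dom:
  L5: preds {L0,L3,L6}: {L0} ∩ {L0,L1,L3} ∩ {L0,L5,L6} = {L0}; idom=L0
  L8: preds {L1,L5}: {L0,L1} ∩ {L0,L5} = {L0}; idom=L0
  L9: preds {L2,L6,L8}: {L0,L2} ∩ {L0,L5,L6} ∩ {L0,L8} = {L0}; idom=L0

DF derivation:
  L5←L0: walk · to L0
  L5←L3: walk L3→L1 to L0
  L5←L6: walk L6→L5 to L0
  L8←L1: walk L1 to L0
  L8←L5: walk L5 to L0
  L9←L2: walk L2 to L0
  L9←L6: walk L6→L5 to L0
  L9←L8: walk L8 to L0
  DF(L0)=∅
  DF(L1)={L5,L8}
  DF(L2)={L9}
  DF(L3)={L5}
  DF(L4)=∅
  DF(L5)={L5,L8,L9}
  DF(L6)={L5,L9}
  DF(L7)=∅
  DF(L8)={L9}
  DF(L9)=∅

φ for g: defs {L0,L1,L9}
  DF⁺ = {L5,L8,L9}

Answer: ["L5", "L8", "L9"]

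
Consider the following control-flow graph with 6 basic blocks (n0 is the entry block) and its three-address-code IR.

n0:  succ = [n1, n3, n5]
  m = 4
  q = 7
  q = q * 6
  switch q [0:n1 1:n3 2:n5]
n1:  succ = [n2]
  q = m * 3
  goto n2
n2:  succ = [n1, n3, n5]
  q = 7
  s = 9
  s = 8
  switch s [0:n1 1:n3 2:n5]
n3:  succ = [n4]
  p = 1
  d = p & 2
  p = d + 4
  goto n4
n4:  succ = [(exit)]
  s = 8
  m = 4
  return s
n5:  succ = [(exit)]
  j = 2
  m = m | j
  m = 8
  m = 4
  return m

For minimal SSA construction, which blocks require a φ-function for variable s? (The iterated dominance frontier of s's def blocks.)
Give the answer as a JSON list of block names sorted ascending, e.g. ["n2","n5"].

Answer: ["n1", "n3", "n5"]

Working:
idom tree: n1←n0 n2←n1 n3←n0 n4←n3 n5←n0
Dom at joins:
  n1: preds {n0,n2}: {n0} ∩ {n0,n1,n2} = {n0}; idom=n0
  n3: preds {n0,n2}: {n0} ∩ {n0,n1,n2} = {n0}; idom=n0
  n5: preds {n0,n2}: {n0} ∩ {n0,n1,n2} = {n0}; idom=n0

DF walk-up:
  n1←n0: walk · to n0
  n1←n2: walk n2→n1 to n0
  n3←n0: walk · to n0
  n3←n2: walk n2→n1 to n0
  n5←n0: walk · to n0
  n5←n2: walk n2→n1 to n0
  n0: DF=∅
  n1: DF={n1,n3,n5}
  n2: DF={n1,n3,n5}
  n3: DF=∅
  n4: DF=∅
  n5: DF=∅

φ for s: defs {n2,n4}
  DF⁺ = {n1,n3,n5}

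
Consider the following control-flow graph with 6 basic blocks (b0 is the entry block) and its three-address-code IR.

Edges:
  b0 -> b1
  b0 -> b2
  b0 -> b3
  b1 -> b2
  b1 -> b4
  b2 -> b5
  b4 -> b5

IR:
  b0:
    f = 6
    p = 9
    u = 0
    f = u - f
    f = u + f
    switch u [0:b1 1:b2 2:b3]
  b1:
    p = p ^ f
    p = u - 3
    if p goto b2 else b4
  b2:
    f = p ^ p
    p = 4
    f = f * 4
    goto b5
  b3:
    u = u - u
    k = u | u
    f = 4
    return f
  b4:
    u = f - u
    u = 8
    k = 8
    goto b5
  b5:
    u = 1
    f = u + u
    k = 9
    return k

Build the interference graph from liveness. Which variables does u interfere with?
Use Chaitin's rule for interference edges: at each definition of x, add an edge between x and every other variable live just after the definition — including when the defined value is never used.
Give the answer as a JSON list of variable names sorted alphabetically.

def/use:
  b0: def={f,p,u} ue=∅
  b1: def={p} ue={f,p,u}
  b2: def={f,p} ue={p}
  b3: def={f,k,u} ue={u}
  b4: def={k,u} ue={f,u}
  b5: def={f,k,u} ue=∅

Live sets:
  b0 li=∅ lo={f,p,u}
  b1 li={f,p,u} lo={f,p,u}
  b2 li={p} lo=∅
  b3 li={u} lo=∅
  b4 li={f,u} lo=∅
  b5 li=∅ lo=∅

Conflict graph:
  f↔{p,u}
  k↔∅
  p↔{f,u}
  u↔{f,p}

N(u) = ["f", "p"]

Answer: ["f", "p"]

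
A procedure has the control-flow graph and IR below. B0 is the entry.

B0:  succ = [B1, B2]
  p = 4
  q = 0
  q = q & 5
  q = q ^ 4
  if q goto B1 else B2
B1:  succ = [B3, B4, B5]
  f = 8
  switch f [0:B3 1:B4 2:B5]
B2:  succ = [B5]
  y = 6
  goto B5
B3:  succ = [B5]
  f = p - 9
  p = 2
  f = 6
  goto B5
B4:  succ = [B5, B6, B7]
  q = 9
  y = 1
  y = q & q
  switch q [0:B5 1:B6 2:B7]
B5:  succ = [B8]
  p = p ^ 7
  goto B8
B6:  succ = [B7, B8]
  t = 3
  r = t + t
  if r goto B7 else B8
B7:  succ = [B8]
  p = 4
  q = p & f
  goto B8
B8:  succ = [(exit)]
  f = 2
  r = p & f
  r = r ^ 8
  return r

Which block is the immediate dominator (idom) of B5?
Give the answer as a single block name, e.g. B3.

idom tree: B1←B0 B2←B0 B3←B1 B4←B1 B5←B0 B6←B4 B7←B4 B8←B0
Dom at joins:
  B5: preds {B1,B2,B3,B4}: {B0,B1} ∩ {B0,B2} ∩ {B0,B1,B3} ∩ {B0,B1,B4} = {B0}; idom=B0
  B7: preds {B4,B6}: {B0,B1,B4} ∩ {B0,B1,B4,B6} = {B0,B1,B4}; idom=B4
  B8: preds {B5,B6,B7}: {B0,B5} ∩ {B0,B1,B4,B6} ∩ {B0,B1,B4,B7} = {B0}; idom=B0

idom(B5) = B0

Answer: B0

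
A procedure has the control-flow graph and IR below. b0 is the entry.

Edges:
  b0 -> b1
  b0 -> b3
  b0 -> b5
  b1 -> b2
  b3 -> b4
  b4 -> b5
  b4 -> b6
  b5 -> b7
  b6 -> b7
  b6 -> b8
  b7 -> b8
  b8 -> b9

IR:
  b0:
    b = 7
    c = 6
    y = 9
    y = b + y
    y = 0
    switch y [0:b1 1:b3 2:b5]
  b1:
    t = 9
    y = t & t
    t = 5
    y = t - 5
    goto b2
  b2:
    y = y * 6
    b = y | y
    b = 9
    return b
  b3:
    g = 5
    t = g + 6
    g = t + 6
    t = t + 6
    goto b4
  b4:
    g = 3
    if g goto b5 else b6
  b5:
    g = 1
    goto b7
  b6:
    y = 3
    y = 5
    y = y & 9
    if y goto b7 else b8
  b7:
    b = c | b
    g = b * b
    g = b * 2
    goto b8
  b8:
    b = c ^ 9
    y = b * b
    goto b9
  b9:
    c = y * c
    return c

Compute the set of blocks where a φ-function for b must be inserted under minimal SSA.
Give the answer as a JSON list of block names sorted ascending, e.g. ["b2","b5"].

idom tree: b1←b0 b2←b1 b3←b0 b4←b3 b5←b0 b6←b4 b7←b0 b8←b0 b9←b8
Dom∩ at merges:
  b5: preds {b0,b4}: {b0} ∩ {b0,b3,b4} = {b0}; idom=b0
  b7: preds {b5,b6}: {b0,b5} ∩ {b0,b3,b4,b6} = {b0}; idom=b0
  b8: preds {b6,b7}: {b0,b3,b4,b6} ∩ {b0,b7} = {b0}; idom=b0

DF derivation:
  b5←b0: walk · to b0
  b5←b4: walk b4→b3 to b0
  b7←b5: walk b5 to b0
  b7←b6: walk b6→b4→b3 to b0
  b8←b6: walk b6→b4→b3 to b0
  b8←b7: walk b7 to b0
  b0 → ∅
  b1 → ∅
  b2 → ∅
  b3 → {b5,b7,b8}
  b4 → {b5,b7,b8}
  b5 → {b7}
  b6 → {b7,b8}
  b7 → {b8}
  b8 → ∅
  b9 → ∅

φ for b: defs {b0,b2,b7,b8}
  DF⁺ = {b8}

Answer: ["b8"]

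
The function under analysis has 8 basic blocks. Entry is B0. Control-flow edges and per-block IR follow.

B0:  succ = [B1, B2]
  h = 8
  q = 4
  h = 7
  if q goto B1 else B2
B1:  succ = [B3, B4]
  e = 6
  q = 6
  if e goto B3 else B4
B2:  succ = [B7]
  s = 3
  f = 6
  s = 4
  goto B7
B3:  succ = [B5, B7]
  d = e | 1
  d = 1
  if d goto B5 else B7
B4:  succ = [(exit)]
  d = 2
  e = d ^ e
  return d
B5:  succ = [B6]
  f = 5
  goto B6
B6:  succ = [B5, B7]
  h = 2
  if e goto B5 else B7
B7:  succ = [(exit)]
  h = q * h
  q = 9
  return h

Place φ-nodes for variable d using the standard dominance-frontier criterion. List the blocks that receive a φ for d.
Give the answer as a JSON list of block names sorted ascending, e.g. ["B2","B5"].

Answer: ["B7"]

Working:
idom tree: B1←B0 B2←B0 B3←B1 B4←B1 B5←B3 B6←B5 B7←B0
Dom∩ at merges:
  B5: preds {B3,B6}: {B0,B1,B3} ∩ {B0,B1,B3,B5,B6} = {B0,B1,B3}; idom=B3
  B7: preds {B2,B3,B6}: {B0,B2} ∩ {B0,B1,B3} ∩ {B0,B1,B3,B5,B6} = {B0}; idom=B0

DF walk-up:
  join B5 pred B3: · stop@B3
  join B5 pred B6: B6→B5 stop@B3
  join B7 pred B2: B2 stop@B0
  join B7 pred B3: B3→B1 stop@B0
  join B7 pred B6: B6→B5→B3→B1 stop@B0
  B0: DF=∅
  B1: DF={B7}
  B2: DF={B7}
  B3: DF={B7}
  B4: DF=∅
  B5: DF={B5,B7}
  B6: DF={B5,B7}
  B7: DF=∅

φ for d: defs {B3,B4}
  DF⁺ = {B7}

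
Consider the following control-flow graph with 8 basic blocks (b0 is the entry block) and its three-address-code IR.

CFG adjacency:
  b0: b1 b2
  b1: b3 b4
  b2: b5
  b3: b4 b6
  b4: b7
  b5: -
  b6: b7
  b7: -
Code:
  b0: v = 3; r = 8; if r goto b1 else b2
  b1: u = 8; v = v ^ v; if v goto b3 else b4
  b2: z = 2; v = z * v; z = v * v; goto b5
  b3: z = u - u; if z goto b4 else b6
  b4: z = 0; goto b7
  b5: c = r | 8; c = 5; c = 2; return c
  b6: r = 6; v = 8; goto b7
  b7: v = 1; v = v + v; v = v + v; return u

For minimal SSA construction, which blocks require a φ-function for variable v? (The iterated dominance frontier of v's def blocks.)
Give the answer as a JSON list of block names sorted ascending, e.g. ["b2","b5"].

idom tree: b1←b0 b2←b0 b3←b1 b4←b1 b5←b2 b6←b3 b7←b1
Join-block Dom:
  b4: preds {b1,b3}: {b0,b1} ∩ {b0,b1,b3} = {b0,b1}; idom=b1
  b7: preds {b4,b6}: {b0,b1,b4} ∩ {b0,b1,b3,b6} = {b0,b1}; idom=b1

Frontier:
  b4←b1: walk · to b1
  b4←b3: walk b3 to b1
  b7←b4: walk b4 to b1
  b7←b6: walk b6→b3 to b1
  DF(b0)=∅
  DF(b1)=∅
  DF(b2)=∅
  DF(b3)={b4,b7}
  DF(b4)={b7}
  DF(b5)=∅
  DF(b6)={b7}
  DF(b7)=∅

φ for v: defs {b0,b1,b2,b6,b7}
  DF⁺ = {b7}

Answer: ["b7"]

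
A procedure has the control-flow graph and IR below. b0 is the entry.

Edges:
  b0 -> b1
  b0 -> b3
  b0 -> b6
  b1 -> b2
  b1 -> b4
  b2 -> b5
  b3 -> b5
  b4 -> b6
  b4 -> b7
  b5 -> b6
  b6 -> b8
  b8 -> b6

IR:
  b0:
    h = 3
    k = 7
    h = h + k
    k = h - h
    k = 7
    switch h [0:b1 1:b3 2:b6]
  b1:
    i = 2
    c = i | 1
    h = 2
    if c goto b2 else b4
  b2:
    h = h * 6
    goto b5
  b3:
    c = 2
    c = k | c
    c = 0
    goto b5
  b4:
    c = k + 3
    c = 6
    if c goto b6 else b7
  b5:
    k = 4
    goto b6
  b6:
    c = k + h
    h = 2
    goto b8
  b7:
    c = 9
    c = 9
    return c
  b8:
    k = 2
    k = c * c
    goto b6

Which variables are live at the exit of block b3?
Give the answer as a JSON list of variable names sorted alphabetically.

Answer: ["h"]

Working:
def/use:
  b0: def={h,k} ue=∅
  b1: def={c,h,i} ue=∅
  b2: def={h} ue={h}
  b3: def={c} ue={k}
  b4: def={c} ue={k}
  b5: def={k} ue=∅
  b6: def={c,h} ue={h,k}
  b7: def={c} ue=∅
  b8: def={k} ue={c}

Backward fixpoint:
  live b0: ∅→{h,k}
  live b1: {k}→{h,k}
  live b2: {h}→{h}
  live b3: {h,k}→{h}
  live b4: {h,k}→{h,k}
  live b5: {h}→{h,k}
  live b6: {h,k}→{c,h}
  live b7: ∅→∅
  live b8: {c,h}→{h,k}

live-out(b3) = ["h"]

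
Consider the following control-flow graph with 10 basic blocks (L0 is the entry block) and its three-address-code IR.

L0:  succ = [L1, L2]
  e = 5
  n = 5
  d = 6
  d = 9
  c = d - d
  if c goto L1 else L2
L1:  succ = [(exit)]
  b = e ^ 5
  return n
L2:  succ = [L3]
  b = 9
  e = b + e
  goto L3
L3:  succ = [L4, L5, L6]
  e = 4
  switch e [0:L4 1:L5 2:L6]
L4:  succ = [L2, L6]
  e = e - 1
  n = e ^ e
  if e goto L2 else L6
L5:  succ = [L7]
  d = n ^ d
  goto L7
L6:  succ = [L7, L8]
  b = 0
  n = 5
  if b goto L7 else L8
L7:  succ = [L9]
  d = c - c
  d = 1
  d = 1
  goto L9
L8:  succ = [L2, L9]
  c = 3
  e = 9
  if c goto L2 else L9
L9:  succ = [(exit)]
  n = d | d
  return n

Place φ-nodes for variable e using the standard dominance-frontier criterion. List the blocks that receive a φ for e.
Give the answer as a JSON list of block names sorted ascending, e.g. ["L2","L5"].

idom tree: L1←L0 L2←L0 L3←L2 L4←L3 L5←L3 L6←L3 L7←L3 L8←L6 L9←L3
Join-block Dom:
  L2: preds {L0,L4,L8}: {L0} ∩ {L0,L2,L3,L4} ∩ {L0,L2,L3,L6,L8} = {L0}; idom=L0
  L6: preds {L3,L4}: {L0,L2,L3} ∩ {L0,L2,L3,L4} = {L0,L2,L3}; idom=L3
  L7: preds {L5,L6}: {L0,L2,L3,L5} ∩ {L0,L2,L3,L6} = {L0,L2,L3}; idom=L3
  L9: preds {L7,L8}: {L0,L2,L3,L7} ∩ {L0,L2,L3,L6,L8} = {L0,L2,L3}; idom=L3

DF walk-up:
  L2←L0: walk · to L0
  L2←L4: walk L4→L3→L2 to L0
  L2←L8: walk L8→L6→L3→L2 to L0
  L6←L3: walk · to L3
  L6←L4: walk L4 to L3
  L7←L5: walk L5 to L3
  L7←L6: walk L6 to L3
  L9←L7: walk L7 to L3
  L9←L8: walk L8→L6 to L3
  L0 → ∅
  L1 → ∅
  L2 → {L2}
  L3 → {L2}
  L4 → {L2,L6}
  L5 → {L7}
  L6 → {L2,L7,L9}
  L7 → {L9}
  L8 → {L2,L9}
  L9 → ∅

φ for e: defs {L0,L2,L3,L4,L8}
  DF⁺ = {L2,L6,L7,L9}

Answer: ["L2", "L6", "L7", "L9"]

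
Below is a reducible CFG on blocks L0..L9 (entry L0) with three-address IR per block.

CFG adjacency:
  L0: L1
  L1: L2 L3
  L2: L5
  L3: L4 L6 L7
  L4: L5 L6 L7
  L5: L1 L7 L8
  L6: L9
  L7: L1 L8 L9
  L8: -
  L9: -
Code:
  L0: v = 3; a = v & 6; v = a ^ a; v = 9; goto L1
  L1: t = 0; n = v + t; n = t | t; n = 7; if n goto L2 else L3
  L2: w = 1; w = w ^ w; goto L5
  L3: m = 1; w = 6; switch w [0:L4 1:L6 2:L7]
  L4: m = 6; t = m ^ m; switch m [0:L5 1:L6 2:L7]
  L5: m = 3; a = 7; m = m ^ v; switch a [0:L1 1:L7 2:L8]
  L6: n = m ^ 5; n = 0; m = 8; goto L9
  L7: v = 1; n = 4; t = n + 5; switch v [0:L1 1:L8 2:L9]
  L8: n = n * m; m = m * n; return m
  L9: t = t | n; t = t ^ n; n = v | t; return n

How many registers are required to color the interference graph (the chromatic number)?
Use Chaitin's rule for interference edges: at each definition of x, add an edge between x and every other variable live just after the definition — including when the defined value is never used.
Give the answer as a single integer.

def/use:
  L0: def={a,v} ue=∅
  L1: def={n,t} ue={v}
  L2: def={w} ue=∅
  L3: def={m,w} ue=∅
  L4: def={m,t} ue=∅
  L5: def={a,m} ue={v}
  L6: def={m,n} ue={m}
  L7: def={n,t,v} ue=∅
  L8: def={m,n} ue={m,n}
  L9: def={n,t} ue={n,t,v}

Live sets:
  L0: in=∅ out={v}
  L1: in={v} out={n,t,v}
  L2: in={n,v} out={n,v}
  L3: in={n,t,v} out={m,n,t,v}
  L4: in={n,v} out={m,n,t,v}
  L5: in={n,v} out={m,n,v}
  L6: in={m,t,v} out={n,t,v}
  L7: in={m} out={m,n,t,v}
  L8: in={m,n} out=∅
  L9: in={n,t,v} out=∅

Interfere edges:
  a↔{m,n,v}
  m↔{a,n,t,v,w}
  n↔{a,m,t,v,w}
  t↔{m,n,v,w}
  v↔{a,m,n,t,w}
  w↔{m,n,t,v}

Registers:
  lower bound: {m,n,t,v,w} mutually conflict ⇒ χ ≥ 5
  5-colouring: c0={m}  c1={n}  c2={v}  c3={a,t}  c4={w}
  χ = 5

Answer: 5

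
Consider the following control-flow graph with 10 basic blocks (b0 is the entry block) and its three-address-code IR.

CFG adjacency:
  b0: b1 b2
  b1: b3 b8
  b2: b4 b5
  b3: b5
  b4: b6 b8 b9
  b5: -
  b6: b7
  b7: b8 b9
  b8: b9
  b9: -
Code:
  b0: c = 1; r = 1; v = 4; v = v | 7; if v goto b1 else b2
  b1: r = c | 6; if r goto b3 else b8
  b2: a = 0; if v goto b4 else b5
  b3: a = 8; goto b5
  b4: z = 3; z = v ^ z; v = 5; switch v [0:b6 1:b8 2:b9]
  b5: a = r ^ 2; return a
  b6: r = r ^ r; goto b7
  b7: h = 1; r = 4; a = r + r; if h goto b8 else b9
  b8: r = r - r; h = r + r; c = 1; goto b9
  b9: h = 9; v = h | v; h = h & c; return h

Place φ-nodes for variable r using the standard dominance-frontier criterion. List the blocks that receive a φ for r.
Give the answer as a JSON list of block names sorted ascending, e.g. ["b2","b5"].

Answer: ["b5", "b8", "b9"]

Analysis:
idom tree: b1←b0 b2←b0 b3←b1 b4←b2 b5←b0 b6←b4 b7←b6 b8←b0 b9←b0
Dom∩ at merges:
  b5: preds {b2,b3}: {b0,b2} ∩ {b0,b1,b3} = {b0}; idom=b0
  b8: preds {b1,b4,b7}: {b0,b1} ∩ {b0,b2,b4} ∩ {b0,b2,b4,b6,b7} = {b0}; idom=b0
  b9: preds {b4,b7,b8}: {b0,b2,b4} ∩ {b0,b2,b4,b6,b7} ∩ {b0,b8} = {b0}; idom=b0

DF derivation:
  b5←b2: walk b2 to b0
  b5←b3: walk b3→b1 to b0
  b8←b1: walk b1 to b0
  b8←b4: walk b4→b2 to b0
  b8←b7: walk b7→b6→b4→b2 to b0
  b9←b4: walk b4→b2 to b0
  b9←b7: walk b7→b6→b4→b2 to b0
  b9←b8: walk b8 to b0
  b0: DF=∅
  b1: DF={b5,b8}
  b2: DF={b5,b8,b9}
  b3: DF={b5}
  b4: DF={b8,b9}
  b5: DF=∅
  b6: DF={b8,b9}
  b7: DF={b8,b9}
  b8: DF={b9}
  b9: DF=∅

φ for r: defs {b0,b1,b6,b7,b8}
  DF⁺ = {b5,b8,b9}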